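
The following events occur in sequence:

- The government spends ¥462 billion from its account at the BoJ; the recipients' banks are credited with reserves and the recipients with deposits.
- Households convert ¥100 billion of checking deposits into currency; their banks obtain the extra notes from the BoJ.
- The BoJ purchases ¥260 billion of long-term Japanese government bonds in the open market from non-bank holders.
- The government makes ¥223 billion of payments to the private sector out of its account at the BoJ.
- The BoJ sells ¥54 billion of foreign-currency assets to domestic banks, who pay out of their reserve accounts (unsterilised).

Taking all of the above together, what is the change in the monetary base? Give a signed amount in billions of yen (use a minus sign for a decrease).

+¥891 billion

BoJ balance sheet:
  Assets:      Securities +¥260B, Foreign assets −¥54B
  Liabilities: Bank reserves +¥791B, Currency in circulation +¥100B, Government deposits −¥685B
Monetary base = currency + reserves: +¥100B + (+¥791B) = +¥891 billion.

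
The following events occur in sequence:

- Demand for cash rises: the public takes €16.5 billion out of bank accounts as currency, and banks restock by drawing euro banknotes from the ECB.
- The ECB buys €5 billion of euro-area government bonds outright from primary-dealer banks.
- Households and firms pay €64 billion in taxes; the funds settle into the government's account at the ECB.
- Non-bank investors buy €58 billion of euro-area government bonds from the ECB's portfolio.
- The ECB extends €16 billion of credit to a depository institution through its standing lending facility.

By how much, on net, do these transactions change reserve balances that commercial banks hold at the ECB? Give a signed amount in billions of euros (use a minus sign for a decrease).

ECB balance sheet:
  Assets:      Securities −€53B, Loans to banks +€16B
  Liabilities: Bank reserves −€117.5B, Currency in circulation +€16.5B, Government deposits +€64B
Commercial banking system:
  Assets:      Reserves at CB −€117.5B, Securities −€5B
  Liabilities: Checkable deposits −€138.5B, Borrowings from CB +€16B
So the change in reserve balances that commercial banks hold at the ECB is -€117.5 billion.

-€117.5 billion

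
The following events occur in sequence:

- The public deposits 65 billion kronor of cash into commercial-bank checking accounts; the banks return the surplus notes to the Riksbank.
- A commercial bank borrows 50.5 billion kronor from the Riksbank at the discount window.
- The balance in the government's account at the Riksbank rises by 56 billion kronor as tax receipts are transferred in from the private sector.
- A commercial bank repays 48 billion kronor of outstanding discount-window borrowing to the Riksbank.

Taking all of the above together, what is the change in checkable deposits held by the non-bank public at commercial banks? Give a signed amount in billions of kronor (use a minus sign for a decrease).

Currency deposit 65 billion kronor: non-bank counterparties' bank balances rise → +65B.
Discount-window loan 50.5 billion kronor: the counterparty is a bank, so public deposits are unchanged → 0.
Government account inflow 56 billion kronor: non-bank counterparties' bank balances fall → −56B.
Discount-window repayment 48 billion kronor: the counterparty is a bank, so public deposits are unchanged → 0.
Net: 65 + 0 − 56 + 0 = +9 billion.

+9 billion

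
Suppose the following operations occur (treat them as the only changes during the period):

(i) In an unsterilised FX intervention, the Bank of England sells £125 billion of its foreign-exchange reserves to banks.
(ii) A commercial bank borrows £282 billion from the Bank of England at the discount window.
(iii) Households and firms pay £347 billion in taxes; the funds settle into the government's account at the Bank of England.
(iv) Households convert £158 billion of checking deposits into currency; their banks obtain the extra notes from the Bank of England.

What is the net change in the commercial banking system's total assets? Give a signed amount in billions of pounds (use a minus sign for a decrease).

-£223 billion

Bank of England balance sheet:
  Assets:      Loans to banks +£282B, Foreign assets −£125B
  Liabilities: Bank reserves −£348B, Currency in circulation +£158B, Government deposits +£347B
Commercial banking system:
  Assets:      Reserves at CB −£348B, Foreign assets +£125B
  Liabilities: Checkable deposits −£505B, Borrowings from CB +£282B
Change in total bank assets = -£223 billion.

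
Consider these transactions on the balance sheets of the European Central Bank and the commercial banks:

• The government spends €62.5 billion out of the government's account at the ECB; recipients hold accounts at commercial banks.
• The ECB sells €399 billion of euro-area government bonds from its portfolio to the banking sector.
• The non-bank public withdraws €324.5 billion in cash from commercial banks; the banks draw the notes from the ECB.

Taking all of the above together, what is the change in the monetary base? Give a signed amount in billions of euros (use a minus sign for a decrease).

-€336.5 billion

Government spending €62.5 billion: a non-base liability converts back to reserves → +€62.5B.
OMO sale (to banks) €399 billion: ECB balance sheet contracts → −€399B.
Currency withdrawal €324.5 billion: just a shift between currency and reserves — both are base money → 0.
Net: 62.5 − 399 + 0 = -€336.5 billion.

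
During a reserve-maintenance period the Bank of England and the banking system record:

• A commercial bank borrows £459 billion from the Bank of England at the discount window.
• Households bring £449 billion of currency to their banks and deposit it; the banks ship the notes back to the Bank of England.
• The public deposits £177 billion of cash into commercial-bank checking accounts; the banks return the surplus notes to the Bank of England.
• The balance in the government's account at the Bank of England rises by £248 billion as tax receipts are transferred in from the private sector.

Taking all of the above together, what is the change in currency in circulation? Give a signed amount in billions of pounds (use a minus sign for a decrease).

-£626 billion

Bank of England balance sheet:
  Assets:      Loans to banks +£459B
  Liabilities: Bank reserves +£837B, Currency in circulation −£626B, Government deposits +£248B
So the change in currency in circulation is -£626 billion.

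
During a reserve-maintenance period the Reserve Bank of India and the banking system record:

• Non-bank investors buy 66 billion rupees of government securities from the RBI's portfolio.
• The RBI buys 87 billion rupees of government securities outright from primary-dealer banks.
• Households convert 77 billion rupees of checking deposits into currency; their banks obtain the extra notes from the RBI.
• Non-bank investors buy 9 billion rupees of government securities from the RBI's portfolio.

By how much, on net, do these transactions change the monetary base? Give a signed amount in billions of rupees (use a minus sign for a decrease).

+12 billion

RBI balance sheet:
  Assets:      Securities +12B
  Liabilities: Bank reserves −65B, Currency in circulation +77B
Commercial banking system:
  Assets:      Reserves at CB −65B, Securities −87B
  Liabilities: Checkable deposits −152B
Monetary base = currency + reserves: +77B + (−65B) = +12 billion.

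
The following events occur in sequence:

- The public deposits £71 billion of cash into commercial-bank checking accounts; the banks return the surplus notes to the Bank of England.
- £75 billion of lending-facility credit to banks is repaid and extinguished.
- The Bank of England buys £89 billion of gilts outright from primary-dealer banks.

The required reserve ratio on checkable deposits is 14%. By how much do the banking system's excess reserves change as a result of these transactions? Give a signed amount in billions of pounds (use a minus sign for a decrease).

+£75.06 billion

Currency deposit £71 billion: reserves +£71B, deposits +£71B.
Discount-window repayment £75 billion: reserves −£75B, deposits 0.
OMO purchase (from banks) £89 billion: reserves +£89B, deposits 0.
Totals: Δreserves = +£85B, Δdeposits = +£71B.
Δrequired reserves = 14% × +£71B = +£9.94B.
Δexcess reserves = Δreserves − Δrequired = +£85B − (+£9.94B) = +£75.06 billion.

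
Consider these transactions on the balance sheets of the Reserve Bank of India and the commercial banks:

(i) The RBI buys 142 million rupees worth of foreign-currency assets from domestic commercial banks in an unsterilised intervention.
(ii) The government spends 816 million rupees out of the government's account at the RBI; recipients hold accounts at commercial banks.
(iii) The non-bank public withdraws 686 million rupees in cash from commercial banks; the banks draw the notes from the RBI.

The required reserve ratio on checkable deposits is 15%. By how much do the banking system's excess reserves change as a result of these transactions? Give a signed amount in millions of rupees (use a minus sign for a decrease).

FX purchase 142 million rupees: reserves +142M, deposits 0.
Government spending 816 million rupees: reserves +816M, deposits +816M.
Currency withdrawal 686 million rupees: reserves −686M, deposits −686M.
Totals: Δreserves = +272M, Δdeposits = +130M.
Δrequired reserves = 15% × +130M = +19.5M.
Δexcess reserves = Δreserves − Δrequired = +272M − (+19.5M) = +252.5 million.

+252.5 million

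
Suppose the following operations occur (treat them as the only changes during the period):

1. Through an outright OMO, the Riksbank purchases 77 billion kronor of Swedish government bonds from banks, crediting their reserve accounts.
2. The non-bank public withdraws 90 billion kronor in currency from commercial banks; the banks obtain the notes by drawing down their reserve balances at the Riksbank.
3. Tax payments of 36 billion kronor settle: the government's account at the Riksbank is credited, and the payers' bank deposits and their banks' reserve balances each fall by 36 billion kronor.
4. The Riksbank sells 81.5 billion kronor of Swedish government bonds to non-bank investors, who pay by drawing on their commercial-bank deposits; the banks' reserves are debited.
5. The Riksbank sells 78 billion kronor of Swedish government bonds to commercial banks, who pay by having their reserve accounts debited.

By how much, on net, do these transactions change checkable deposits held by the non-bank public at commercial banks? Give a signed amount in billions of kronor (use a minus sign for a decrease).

-207.5 billion

Riksbank balance sheet:
  Assets:      Securities −82.5B
  Liabilities: Bank reserves −208.5B, Currency in circulation +90B, Government deposits +36B
Commercial banking system:
  Assets:      Reserves at CB −208.5B, Securities +1B
  Liabilities: Checkable deposits −207.5B
So the change in checkable deposits held by the non-bank public at commercial banks is -207.5 billion.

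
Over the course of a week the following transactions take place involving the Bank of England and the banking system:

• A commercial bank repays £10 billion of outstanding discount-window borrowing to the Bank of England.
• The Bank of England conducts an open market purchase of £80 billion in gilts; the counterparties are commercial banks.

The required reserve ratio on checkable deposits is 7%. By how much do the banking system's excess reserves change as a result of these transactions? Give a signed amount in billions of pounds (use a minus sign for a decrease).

+£70 billion

Discount-window repayment £10 billion: reserves −£10B, deposits 0.
OMO purchase (from banks) £80 billion: reserves +£80B, deposits 0.
Totals: Δreserves = +£70B, Δdeposits = 0.
Δrequired reserves = 7% × 0 = 0.
Δexcess reserves = Δreserves − Δrequired = +£70B − (0) = +£70 billion.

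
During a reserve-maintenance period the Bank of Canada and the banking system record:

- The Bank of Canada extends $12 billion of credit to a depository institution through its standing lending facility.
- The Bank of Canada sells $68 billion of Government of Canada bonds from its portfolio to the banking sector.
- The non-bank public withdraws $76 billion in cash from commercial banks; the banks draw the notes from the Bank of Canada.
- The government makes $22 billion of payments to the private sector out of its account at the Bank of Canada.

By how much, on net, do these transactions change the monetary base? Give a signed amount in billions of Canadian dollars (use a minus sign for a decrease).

Bank of Canada balance sheet:
  Assets:      Securities −$68B, Loans to banks +$12B
  Liabilities: Bank reserves −$110B, Currency in circulation +$76B, Government deposits −$22B
Monetary base = currency + reserves: +$76B + (−$110B) = -$34 billion.

-$34 billion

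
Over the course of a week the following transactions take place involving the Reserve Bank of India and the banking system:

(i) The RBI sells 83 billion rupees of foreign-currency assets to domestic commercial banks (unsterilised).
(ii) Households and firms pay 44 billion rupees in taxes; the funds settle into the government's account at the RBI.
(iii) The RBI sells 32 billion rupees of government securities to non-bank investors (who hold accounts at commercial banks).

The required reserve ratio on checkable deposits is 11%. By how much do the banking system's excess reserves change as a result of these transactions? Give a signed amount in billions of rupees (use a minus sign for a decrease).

FX sale 83 billion rupees: reserves −83B, deposits 0.
Government account inflow 44 billion rupees: reserves −44B, deposits −44B.
Asset sale (to non-banks) 32 billion rupees: reserves −32B, deposits −32B.
Totals: Δreserves = −159B, Δdeposits = −76B.
Δrequired reserves = 11% × −76B = −8.36B.
Δexcess reserves = Δreserves − Δrequired = −159B − (−8.36B) = -150.64 billion.

-150.64 billion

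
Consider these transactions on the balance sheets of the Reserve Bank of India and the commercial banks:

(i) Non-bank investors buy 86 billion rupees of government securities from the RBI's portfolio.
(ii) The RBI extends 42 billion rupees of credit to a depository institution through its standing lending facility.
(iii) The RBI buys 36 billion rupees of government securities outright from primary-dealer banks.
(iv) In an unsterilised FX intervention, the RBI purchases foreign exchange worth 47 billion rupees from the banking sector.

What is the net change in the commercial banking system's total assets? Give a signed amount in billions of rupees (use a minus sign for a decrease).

Asset sale (to non-banks) 86 billion rupees: bank balance sheets shrink → −86B.
Discount-window loan 42 billion rupees: bank balance sheets expand → +42B.
OMO purchase (from banks) 36 billion rupees: just an asset swap on bank balance sheets → 0.
FX purchase 47 billion rupees: just an asset swap on bank balance sheets → 0.
Net: −86 + 42 + 0 + 0 = -44 billion.

-44 billion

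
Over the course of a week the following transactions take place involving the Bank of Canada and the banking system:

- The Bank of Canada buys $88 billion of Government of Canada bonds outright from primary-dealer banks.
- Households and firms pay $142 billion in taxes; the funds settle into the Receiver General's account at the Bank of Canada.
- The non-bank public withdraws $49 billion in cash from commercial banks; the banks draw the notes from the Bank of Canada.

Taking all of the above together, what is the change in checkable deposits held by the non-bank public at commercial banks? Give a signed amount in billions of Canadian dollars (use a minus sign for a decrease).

Bank of Canada balance sheet:
  Assets:      Securities +$88B
  Liabilities: Bank reserves −$103B, Currency in circulation +$49B, Government deposits +$142B
Commercial banking system:
  Assets:      Reserves at CB −$103B, Securities −$88B
  Liabilities: Checkable deposits −$191B
So the change in checkable deposits held by the non-bank public at commercial banks is -$191 billion.

-$191 billion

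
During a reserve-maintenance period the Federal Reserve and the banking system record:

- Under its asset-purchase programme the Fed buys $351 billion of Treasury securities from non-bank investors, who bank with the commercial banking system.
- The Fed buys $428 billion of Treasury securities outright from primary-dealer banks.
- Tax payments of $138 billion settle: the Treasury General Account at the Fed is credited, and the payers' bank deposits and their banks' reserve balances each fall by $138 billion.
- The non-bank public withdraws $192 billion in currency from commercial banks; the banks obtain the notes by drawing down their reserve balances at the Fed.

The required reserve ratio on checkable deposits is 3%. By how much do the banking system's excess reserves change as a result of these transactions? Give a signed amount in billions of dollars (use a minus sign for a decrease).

Asset purchase (from non-banks) $351 billion: reserves +$351B, deposits +$351B.
OMO purchase (from banks) $428 billion: reserves +$428B, deposits 0.
Government account inflow $138 billion: reserves −$138B, deposits −$138B.
Currency withdrawal $192 billion: reserves −$192B, deposits −$192B.
Totals: Δreserves = +$449B, Δdeposits = +$21B.
Δrequired reserves = 3% × +$21B = +$0.63B.
Δexcess reserves = Δreserves − Δrequired = +$449B − (+$0.63B) = +$448.37 billion.

+$448.37 billion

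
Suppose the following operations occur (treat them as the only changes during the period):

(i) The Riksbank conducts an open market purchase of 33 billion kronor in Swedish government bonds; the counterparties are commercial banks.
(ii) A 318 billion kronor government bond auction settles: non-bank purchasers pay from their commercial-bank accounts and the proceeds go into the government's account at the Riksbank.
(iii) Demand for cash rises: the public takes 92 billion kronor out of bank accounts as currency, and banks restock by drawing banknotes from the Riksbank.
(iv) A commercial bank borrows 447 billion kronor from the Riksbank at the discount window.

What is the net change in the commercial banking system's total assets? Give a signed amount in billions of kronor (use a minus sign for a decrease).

OMO purchase (from banks) 33 billion kronor: just an asset swap on bank balance sheets → 0.
Government account inflow 318 billion kronor: bank balance sheets shrink → −318B.
Currency withdrawal 92 billion kronor: bank balance sheets shrink → −92B.
Discount-window loan 447 billion kronor: bank balance sheets expand → +447B.
Net: 0 − 318 − 92 + 447 = +37 billion.

+37 billion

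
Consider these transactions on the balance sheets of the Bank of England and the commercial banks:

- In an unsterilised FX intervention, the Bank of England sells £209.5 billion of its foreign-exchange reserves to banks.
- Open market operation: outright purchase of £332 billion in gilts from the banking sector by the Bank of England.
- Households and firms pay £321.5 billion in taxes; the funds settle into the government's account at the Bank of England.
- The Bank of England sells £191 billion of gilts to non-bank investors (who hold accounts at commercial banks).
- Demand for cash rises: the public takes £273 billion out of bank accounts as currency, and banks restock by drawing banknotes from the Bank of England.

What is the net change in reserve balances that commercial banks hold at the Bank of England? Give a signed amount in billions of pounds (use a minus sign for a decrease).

FX sale £209.5 billion: the buying banks pay out of their reserve balances → −£209.5B.
OMO purchase (from banks) £332 billion: the Bank of England pays by crediting reserve accounts → +£332B.
Government account inflow £321.5 billion: funds move from bank reserves into the government account → −£321.5B.
Asset sale (to non-banks) £191 billion: the non-bank buyers' banks settle from reserves → −£191B.
Currency withdrawal £273 billion: banks swap reserves for currency → −£273B.
Net: −209.5 + 332 − 321.5 − 191 − 273 = -£663 billion.

-£663 billion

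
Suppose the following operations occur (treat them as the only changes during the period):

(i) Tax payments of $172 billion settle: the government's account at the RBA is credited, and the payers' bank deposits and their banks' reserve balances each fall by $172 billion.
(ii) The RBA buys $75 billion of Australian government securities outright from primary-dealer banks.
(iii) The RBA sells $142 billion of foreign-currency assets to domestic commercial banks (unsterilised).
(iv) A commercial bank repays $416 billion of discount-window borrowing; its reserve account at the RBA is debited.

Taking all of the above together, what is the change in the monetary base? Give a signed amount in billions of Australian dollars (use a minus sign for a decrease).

-$655 billion

RBA balance sheet:
  Assets:      Securities +$75B, Loans to banks −$416B, Foreign assets −$142B
  Liabilities: Bank reserves −$655B, Government deposits +$172B
Monetary base = currency + reserves: 0 + (−$655B) = -$655 billion.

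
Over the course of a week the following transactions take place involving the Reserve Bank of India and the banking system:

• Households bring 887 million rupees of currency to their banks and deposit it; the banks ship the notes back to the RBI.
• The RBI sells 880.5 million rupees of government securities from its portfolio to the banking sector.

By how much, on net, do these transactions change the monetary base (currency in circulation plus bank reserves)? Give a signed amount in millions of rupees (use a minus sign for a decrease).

RBI balance sheet:
  Assets:      Securities −880.5M
  Liabilities: Bank reserves +6.5M, Currency in circulation −887M
Monetary base = currency + reserves: −887M + (+6.5M) = -880.5 million.

-880.5 million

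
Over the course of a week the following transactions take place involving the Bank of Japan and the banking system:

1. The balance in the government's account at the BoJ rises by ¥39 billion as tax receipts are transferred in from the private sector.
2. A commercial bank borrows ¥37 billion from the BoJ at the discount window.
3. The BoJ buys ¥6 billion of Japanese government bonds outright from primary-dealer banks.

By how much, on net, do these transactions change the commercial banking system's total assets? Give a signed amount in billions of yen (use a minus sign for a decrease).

BoJ balance sheet:
  Assets:      Securities +¥6B, Loans to banks +¥37B
  Liabilities: Bank reserves +¥4B, Government deposits +¥39B
Commercial banking system:
  Assets:      Reserves at CB +¥4B, Securities −¥6B
  Liabilities: Checkable deposits −¥39B, Borrowings from CB +¥37B
Change in total bank assets = -¥2 billion.

-¥2 billion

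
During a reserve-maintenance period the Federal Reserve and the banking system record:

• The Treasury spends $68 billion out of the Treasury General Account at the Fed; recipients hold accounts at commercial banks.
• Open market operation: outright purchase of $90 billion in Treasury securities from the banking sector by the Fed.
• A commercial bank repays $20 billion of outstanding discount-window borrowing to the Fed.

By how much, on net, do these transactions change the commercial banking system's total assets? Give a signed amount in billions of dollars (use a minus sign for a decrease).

Fed balance sheet:
  Assets:      Securities +$90B, Loans to banks −$20B
  Liabilities: Bank reserves +$138B, Government deposits −$68B
Commercial banking system:
  Assets:      Reserves at CB +$138B, Securities −$90B
  Liabilities: Checkable deposits +$68B, Borrowings from CB −$20B
Change in total bank assets = +$48 billion.

+$48 billion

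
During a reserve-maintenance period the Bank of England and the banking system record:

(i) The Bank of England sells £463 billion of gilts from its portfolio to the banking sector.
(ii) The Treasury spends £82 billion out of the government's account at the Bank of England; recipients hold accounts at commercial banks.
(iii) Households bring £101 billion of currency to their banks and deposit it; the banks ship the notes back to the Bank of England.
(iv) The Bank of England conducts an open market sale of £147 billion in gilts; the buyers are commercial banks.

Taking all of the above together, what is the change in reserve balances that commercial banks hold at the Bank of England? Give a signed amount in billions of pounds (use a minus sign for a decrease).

-£427 billion

OMO sale (to banks) £463 billion: the buying banks pay out of their reserve balances → −£463B.
Government spending £82 billion: government payments flow into bank reserve accounts → +£82B.
Currency deposit £101 billion: returned notes are swapped for reserve credit → +£101B.
OMO sale (to banks) £147 billion: the buying banks pay out of their reserve balances → −£147B.
Net: −463 + 82 + 101 − 147 = -£427 billion.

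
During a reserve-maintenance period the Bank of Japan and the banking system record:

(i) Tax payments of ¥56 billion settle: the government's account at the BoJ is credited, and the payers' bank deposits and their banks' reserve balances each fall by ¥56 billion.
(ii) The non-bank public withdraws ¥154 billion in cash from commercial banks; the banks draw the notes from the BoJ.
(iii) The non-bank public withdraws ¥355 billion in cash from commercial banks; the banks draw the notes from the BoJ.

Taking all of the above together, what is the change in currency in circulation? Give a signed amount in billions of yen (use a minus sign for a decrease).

+¥509 billion

Government account inflow ¥56 billion: no currency enters or leaves circulation → 0.
Currency withdrawal ¥154 billion: notes leave the central bank → +¥154B.
Currency withdrawal ¥355 billion: notes leave the central bank → +¥355B.
Net: 0 + 154 + 355 = +¥509 billion.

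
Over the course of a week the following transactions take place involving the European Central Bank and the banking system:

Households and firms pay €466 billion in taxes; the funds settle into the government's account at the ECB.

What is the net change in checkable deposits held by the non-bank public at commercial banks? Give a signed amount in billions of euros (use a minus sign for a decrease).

-€466 billion

ECB balance sheet:
  Assets:      no change
  Liabilities: Bank reserves −€466B, Government deposits +€466B
Commercial banking system:
  Assets:      Reserves at CB −€466B
  Liabilities: Checkable deposits −€466B
So the change in checkable deposits held by the non-bank public at commercial banks is -€466 billion.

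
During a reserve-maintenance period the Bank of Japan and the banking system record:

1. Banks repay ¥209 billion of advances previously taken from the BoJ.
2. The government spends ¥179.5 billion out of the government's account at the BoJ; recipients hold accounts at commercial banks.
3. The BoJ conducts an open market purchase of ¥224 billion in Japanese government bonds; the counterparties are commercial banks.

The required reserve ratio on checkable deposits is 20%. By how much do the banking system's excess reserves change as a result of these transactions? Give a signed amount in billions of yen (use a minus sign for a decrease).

Discount-window repayment ¥209 billion: reserves −¥209B, deposits 0.
Government spending ¥179.5 billion: reserves +¥179.5B, deposits +¥179.5B.
OMO purchase (from banks) ¥224 billion: reserves +¥224B, deposits 0.
Totals: Δreserves = +¥194.5B, Δdeposits = +¥179.5B.
Δrequired reserves = 20% × +¥179.5B = +¥35.9B.
Δexcess reserves = Δreserves − Δrequired = +¥194.5B − (+¥35.9B) = +¥158.6 billion.

+¥158.6 billion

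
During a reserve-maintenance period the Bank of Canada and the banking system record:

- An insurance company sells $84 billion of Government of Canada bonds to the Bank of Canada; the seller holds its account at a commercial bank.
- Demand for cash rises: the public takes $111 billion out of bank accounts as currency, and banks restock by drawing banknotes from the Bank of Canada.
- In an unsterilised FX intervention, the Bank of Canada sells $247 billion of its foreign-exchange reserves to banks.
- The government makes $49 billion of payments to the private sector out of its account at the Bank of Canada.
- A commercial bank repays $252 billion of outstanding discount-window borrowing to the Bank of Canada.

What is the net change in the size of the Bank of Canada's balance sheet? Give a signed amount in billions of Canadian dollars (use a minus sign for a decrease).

Asset purchase (from non-banks) $84 billion: a Bank of Canada asset is acquired → +$84B.
Currency withdrawal $111 billion: only the composition of liabilities changes → 0.
FX sale $247 billion: a Bank of Canada asset is shed → −$247B.
Government spending $49 billion: only the composition of liabilities changes → 0.
Discount-window repayment $252 billion: a Bank of Canada asset is shed → −$252B.
Net: 84 + 0 − 247 + 0 − 252 = -$415 billion.

-$415 billion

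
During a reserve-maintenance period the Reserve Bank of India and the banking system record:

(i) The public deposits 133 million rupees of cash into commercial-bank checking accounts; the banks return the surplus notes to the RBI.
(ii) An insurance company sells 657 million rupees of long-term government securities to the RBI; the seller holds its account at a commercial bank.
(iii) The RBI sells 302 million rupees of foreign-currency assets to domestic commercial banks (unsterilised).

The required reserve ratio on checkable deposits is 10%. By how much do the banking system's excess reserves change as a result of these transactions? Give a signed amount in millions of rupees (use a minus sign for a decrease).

+409 million

Currency deposit 133 million rupees: reserves +133M, deposits +133M.
Asset purchase (from non-banks) 657 million rupees: reserves +657M, deposits +657M.
FX sale 302 million rupees: reserves −302M, deposits 0.
Totals: Δreserves = +488M, Δdeposits = +790M.
Δrequired reserves = 10% × +790M = +79M.
Δexcess reserves = Δreserves − Δrequired = +488M − (+79M) = +409 million.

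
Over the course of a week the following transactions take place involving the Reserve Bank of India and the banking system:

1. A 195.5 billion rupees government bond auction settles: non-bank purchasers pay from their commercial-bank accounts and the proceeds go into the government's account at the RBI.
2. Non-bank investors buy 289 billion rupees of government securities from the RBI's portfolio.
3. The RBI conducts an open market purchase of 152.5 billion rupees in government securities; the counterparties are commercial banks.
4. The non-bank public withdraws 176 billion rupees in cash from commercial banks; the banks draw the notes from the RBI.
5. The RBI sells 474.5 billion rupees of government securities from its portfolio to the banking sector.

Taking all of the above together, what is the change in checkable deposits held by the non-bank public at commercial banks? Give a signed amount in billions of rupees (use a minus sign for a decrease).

RBI balance sheet:
  Assets:      Securities −611B
  Liabilities: Bank reserves −982.5B, Currency in circulation +176B, Government deposits +195.5B
Commercial banking system:
  Assets:      Reserves at CB −982.5B, Securities +322B
  Liabilities: Checkable deposits −660.5B
So the change in checkable deposits held by the non-bank public at commercial banks is -660.5 billion.

-660.5 billion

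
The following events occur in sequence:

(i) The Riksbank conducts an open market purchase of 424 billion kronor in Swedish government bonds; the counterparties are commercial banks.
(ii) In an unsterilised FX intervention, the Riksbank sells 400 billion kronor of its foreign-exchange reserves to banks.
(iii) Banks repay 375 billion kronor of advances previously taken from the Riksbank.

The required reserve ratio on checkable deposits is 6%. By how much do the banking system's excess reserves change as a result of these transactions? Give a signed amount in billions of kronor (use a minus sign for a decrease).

-351 billion

OMO purchase (from banks) 424 billion kronor: reserves +424B, deposits 0.
FX sale 400 billion kronor: reserves −400B, deposits 0.
Discount-window repayment 375 billion kronor: reserves −375B, deposits 0.
Totals: Δreserves = −351B, Δdeposits = 0.
Δrequired reserves = 6% × 0 = 0.
Δexcess reserves = Δreserves − Δrequired = −351B − (0) = -351 billion.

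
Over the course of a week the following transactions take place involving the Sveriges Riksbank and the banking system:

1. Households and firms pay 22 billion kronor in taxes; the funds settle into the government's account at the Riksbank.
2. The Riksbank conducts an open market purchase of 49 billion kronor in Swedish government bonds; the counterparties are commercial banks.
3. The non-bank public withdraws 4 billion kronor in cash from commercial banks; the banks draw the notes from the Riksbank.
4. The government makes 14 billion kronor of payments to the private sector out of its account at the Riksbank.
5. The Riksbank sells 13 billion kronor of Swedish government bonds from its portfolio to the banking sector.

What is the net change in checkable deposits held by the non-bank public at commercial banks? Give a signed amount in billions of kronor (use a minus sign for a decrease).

Government account inflow 22 billion kronor: non-bank counterparties' bank balances fall → −22B.
OMO purchase (from banks) 49 billion kronor: the counterparty is a bank, so public deposits are unchanged → 0.
Currency withdrawal 4 billion kronor: non-bank counterparties' bank balances fall → −4B.
Government spending 14 billion kronor: non-bank counterparties' bank balances rise → +14B.
OMO sale (to banks) 13 billion kronor: the counterparty is a bank, so public deposits are unchanged → 0.
Net: −22 + 0 − 4 + 14 + 0 = -12 billion.

-12 billion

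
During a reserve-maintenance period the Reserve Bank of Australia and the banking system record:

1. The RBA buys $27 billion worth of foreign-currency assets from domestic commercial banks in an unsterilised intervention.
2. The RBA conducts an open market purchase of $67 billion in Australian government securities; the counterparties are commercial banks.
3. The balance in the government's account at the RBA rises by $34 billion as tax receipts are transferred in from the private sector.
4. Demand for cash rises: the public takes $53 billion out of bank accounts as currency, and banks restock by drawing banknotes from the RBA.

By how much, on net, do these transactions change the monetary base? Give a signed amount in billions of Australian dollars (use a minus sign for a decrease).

+$60 billion

FX purchase $27 billion: RBA balance sheet expands → +$27B.
OMO purchase (from banks) $67 billion: RBA balance sheet expands → +$67B.
Government account inflow $34 billion: reserves shift to a non-base liability → −$34B.
Currency withdrawal $53 billion: just a shift between currency and reserves — both are base money → 0.
Net: 27 + 67 − 34 + 0 = +$60 billion.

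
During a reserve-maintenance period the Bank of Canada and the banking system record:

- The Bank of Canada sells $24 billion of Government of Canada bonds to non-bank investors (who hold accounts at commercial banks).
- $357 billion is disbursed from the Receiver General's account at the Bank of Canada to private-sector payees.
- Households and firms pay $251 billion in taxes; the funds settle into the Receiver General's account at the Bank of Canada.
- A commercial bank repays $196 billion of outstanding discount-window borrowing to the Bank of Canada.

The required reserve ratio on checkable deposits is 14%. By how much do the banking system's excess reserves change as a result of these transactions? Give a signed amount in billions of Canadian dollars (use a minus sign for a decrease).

Asset sale (to non-banks) $24 billion: reserves −$24B, deposits −$24B.
Government spending $357 billion: reserves +$357B, deposits +$357B.
Government account inflow $251 billion: reserves −$251B, deposits −$251B.
Discount-window repayment $196 billion: reserves −$196B, deposits 0.
Totals: Δreserves = −$114B, Δdeposits = +$82B.
Δrequired reserves = 14% × +$82B = +$11.48B.
Δexcess reserves = Δreserves − Δrequired = −$114B − (+$11.48B) = -$125.48 billion.

-$125.48 billion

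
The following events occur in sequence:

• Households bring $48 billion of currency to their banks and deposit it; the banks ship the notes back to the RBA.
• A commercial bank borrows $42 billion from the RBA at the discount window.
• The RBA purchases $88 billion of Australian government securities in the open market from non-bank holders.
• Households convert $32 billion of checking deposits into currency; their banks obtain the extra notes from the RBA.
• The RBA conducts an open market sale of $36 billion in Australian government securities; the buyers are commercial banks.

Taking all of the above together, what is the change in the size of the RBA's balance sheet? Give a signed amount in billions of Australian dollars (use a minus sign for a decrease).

+$94 billion

RBA balance sheet:
  Assets:      Securities +$52B, Loans to banks +$42B
  Liabilities: Bank reserves +$110B, Currency in circulation −$16B
Change in total RBA assets = +$94 billion.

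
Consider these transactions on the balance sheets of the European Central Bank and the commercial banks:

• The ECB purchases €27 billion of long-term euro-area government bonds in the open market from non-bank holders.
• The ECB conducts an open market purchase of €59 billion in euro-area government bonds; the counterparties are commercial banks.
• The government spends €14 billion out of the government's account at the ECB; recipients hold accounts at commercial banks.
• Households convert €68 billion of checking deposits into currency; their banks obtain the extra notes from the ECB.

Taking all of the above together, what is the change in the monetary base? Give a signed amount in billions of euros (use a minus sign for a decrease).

+€100 billion

Asset purchase (from non-banks) €27 billion: ECB balance sheet expands → +€27B.
OMO purchase (from banks) €59 billion: ECB balance sheet expands → +€59B.
Government spending €14 billion: a non-base liability converts back to reserves → +€14B.
Currency withdrawal €68 billion: just a shift between currency and reserves — both are base money → 0.
Net: 27 + 59 + 14 + 0 = +€100 billion.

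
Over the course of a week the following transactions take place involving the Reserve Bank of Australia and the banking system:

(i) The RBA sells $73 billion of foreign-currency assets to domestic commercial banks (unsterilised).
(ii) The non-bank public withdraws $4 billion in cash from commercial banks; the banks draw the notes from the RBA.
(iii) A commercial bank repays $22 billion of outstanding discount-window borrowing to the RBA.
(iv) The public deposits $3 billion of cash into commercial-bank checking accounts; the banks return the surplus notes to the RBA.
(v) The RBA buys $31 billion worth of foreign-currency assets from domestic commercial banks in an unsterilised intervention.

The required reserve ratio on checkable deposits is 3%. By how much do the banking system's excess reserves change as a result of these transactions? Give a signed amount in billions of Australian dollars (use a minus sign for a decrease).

-$64.97 billion

FX sale $73 billion: reserves −$73B, deposits 0.
Currency withdrawal $4 billion: reserves −$4B, deposits −$4B.
Discount-window repayment $22 billion: reserves −$22B, deposits 0.
Currency deposit $3 billion: reserves +$3B, deposits +$3B.
FX purchase $31 billion: reserves +$31B, deposits 0.
Totals: Δreserves = −$65B, Δdeposits = −$1B.
Δrequired reserves = 3% × −$1B = −$0.03B.
Δexcess reserves = Δreserves − Δrequired = −$65B − (−$0.03B) = -$64.97 billion.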